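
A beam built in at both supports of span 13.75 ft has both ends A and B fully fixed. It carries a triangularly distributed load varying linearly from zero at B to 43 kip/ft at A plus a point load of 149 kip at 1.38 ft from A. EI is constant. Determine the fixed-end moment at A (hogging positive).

Take the two fixed-end moments M_A, M_B as redundants; the released structure is the simple span AB.
End rotations of the released simple span under the applied load (×1/EI):
  at A: triangular load, peak 43: w₀L³/(45EI) = 2484/EI
  at B: triangular load, peak 43: 7w₀L³/(360EI) = 2174/EI
  at A: point load 149 at a = 1.38: Pab(L + b)/(6LEI) = 805.3/EI
  at B: point load 149 at a = 1.38: Pab(L + a)/(6LEI) = 466.5/EI
  θ_A0 = 3289/EI,  θ_B0 = 2640/EI
Flexibility coefficients: a unit moment at one end gives L/(3EI) there and L/(6EI) at the far end, so f₁₁ = f₂₂ = 4.583/EI and f₁₂ = f₂₁ = 2.292/EI.
Compatibility — zero rotation at each built-in end:
  4.583 M_A + 2.292 M_B = 3289
  2.292 M_A + 4.583 M_B = 2640
Solving the pair gives M_A = 572.9 kip·ft and M_B = 289.6 kip·ft (hogging).

M_A = 572.9 kip·ft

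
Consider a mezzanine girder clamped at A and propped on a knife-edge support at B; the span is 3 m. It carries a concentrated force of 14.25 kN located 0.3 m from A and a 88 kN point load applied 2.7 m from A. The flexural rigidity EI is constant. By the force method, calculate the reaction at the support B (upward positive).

Choose R_B as the redundant. The primary structure is the cantilever fixed at A.
Primary-structure tip deflection at B by superposition:
  point load 14.25 at a = 0.3: Pa²(3L − a)/(6EI) = 1.86/EI
  point load 88 at a = 2.7: Pa²(3L − a)/(6EI) = 673.6/EI
  δ_0 = 675.5/EI
Tip deflection under a unit load at B: L³/(3EI) = 9/EI.
Compatibility at B: δ_0 − R_B·δ_{BB} = 0, so R_B = 675.5/9 = 75.05 kN.

R_B = 75.05 kN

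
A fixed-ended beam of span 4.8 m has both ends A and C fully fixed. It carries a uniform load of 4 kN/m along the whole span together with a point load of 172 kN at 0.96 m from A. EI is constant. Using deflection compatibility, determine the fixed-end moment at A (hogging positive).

Release both end moments; the primary structure is a simply-supported span AC with redundants M_A and M_C.
On the primary (simply-supported) span, the end slopes from the loading are:
  at A: UDL 4: wL³/(24EI) = 18.43/EI
  at C: UDL 4: wL³/(24EI) = 18.43/EI
  at A: point load 172 at a = 0.96: Pab(L + b)/(6LEI) = 190.2/EI
  at C: point load 172 at a = 0.96: Pab(L + a)/(6LEI) = 126.8/EI
  θ_A0 = 208.7/EI,  θ_C0 = 145.2/EI
Flexibility coefficients: a unit moment at one end gives L/(3EI) there and L/(6EI) at the far end, so f₁₁ = f₂₂ = 1.6/EI and f₁₂ = f₂₁ = 0.8/EI.
Compatibility — zero rotation at each built-in end:
  1.6 M_A + 0.8 M_C = 208.7
  0.8 M_A + 1.6 M_C = 145.2
Solving the pair gives M_A = 113.4 kN·m and M_C = 34.1 kN·m (hogging).

M_A = 113.4 kN·m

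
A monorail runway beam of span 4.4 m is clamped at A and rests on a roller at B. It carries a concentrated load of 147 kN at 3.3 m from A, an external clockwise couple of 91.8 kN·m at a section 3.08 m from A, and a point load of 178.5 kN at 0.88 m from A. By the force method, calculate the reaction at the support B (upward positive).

R_B = 131.5 kN

Release the roller at B. Primary structure: cantilever fixed at A.
Deflection at B on the released cantilever, summing each load's contribution:
  point load 147 at a = 3.3: Pa²(3L − a)/(6EI) = 2641/EI
  clockwise couple 91.8 at a = 3.08: M₀a(2L − a)/(2EI) = 808.6/EI
  point load 178.5 at a = 0.88: Pa²(3L − a)/(6EI) = 283.8/EI
  δ_0 = 3734/EI
Flexibility coefficient — unit upward force at B: δ_{BB} = L³/(3EI) = 28.39/EI.
Compatibility at B: δ_0 − R_B·δ_{BB} = 0, so R_B = 3734/28.39 = 131.5 kN.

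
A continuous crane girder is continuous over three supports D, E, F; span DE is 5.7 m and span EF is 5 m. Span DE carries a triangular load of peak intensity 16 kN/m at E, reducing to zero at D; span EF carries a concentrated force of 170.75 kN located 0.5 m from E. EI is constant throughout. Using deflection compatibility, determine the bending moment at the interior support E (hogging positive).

M_E = 52.57 kN·m

Insert a hinge at E; M_E is the redundant, and each span becomes simply supported.
Rotations at E on the released spans (each span's end-slope, ×1/EI):
  span DE: triangular load, peak 16: w₀L³/(45EI) = 65.85/EI
  span EF: point load 170.75 at a = 0.5: Pab(L + b)/(6LEI) = 121.7/EI
  relative rotation θ_0 = (65.85 + 121.7)/EI = 187.5/EI
A unit hogging moment at E produces rotation L₁/(3EI) + L₂/(3EI) = 3.567/EI.
Slope continuity at E: θ_0 = M_E·3.567/EI, so M_E = 187.5/3.567 = 52.57 kN·m (hogging).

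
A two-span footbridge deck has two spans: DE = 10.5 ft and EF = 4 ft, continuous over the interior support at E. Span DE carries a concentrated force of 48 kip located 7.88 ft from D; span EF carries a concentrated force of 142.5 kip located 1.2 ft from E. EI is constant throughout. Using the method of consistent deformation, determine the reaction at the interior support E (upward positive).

R_E = 166.1 kip

Release continuity at E by inserting a hinge; the redundant is the internal moment M_E. The primary structure is two simply-supported spans DE and EF.
Rotations at E on the released spans (each span's end-slope, ×1/EI):
  span DE: point load 48 at a = 7.88: Pab(L + a)/(6LEI) = 289.1/EI
  span EF: point load 142.5 at a = 1.2: Pab(L + b)/(6LEI) = 135.7/EI
  relative rotation θ_0 = (289.1 + 135.7)/EI = 424.8/EI
A unit hogging moment at E produces rotation L₁/(3EI) + L₂/(3EI) = 4.833/EI.
Compatibility: M_E·(L₁+L₂)/(3EI) = θ_0, giving M_E = 87.88 kip·ft (hogging).
Span DE, ΣM about D with M_E applied at E: R_E^{DE}·10.5 = 378.2 + 87.88, so R_E^{DE} = 44.39 kip and R_D = 48 − 44.39 = 3.607 kip.
Span EF, ΣM about F: R_E^{EF}·4 = 399 + 87.88, so R_E^{EF} = 121.7 kip and R_F = 142.5 − 121.7 = 20.78 kip.
R_E = 44.39 + 121.7 = 166.1 kip.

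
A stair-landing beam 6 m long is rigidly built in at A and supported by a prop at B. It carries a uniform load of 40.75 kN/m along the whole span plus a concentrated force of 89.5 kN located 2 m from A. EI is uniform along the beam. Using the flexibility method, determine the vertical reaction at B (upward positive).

R_B = 104.9 kN

Take the reaction at B as the redundant and release it; the primary structure is a cantilever fixed at A.
Downward deflection at the released point B due to the loads:
  UDL 40.75: wL⁴/(8EI) = 6602/EI
  point load 89.5 at a = 2: Pa²(3L − a)/(6EI) = 954.7/EI
  δ_0 = 7556/EI
Flexibility coefficient — unit upward force at B: δ_{BB} = L³/(3EI) = 72/EI.
The prop prevents deflection at B: R_B = δ_0/δ_{BB} = 7556/72 = 104.9 kN.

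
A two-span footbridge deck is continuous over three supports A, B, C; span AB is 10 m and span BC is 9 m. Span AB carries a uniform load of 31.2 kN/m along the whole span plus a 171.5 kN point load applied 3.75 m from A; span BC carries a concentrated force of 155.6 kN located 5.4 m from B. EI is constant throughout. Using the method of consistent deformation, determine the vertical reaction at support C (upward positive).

R_C = 42.01 kN

Insert a hinge at B; M_B is the redundant, and each span becomes simply supported.
Rotations at B on the released spans (each span's end-slope, ×1/EI):
  span AB: UDL 31.2: wL³/(24EI) = 1300/EI
  span AB: point load 171.5 at a = 3.75: Pab(L + a)/(6LEI) = 921.1/EI
  span BC: point load 155.6 at a = 5.4: Pab(L + b)/(6LEI) = 705.8/EI
  relative rotation θ_0 = (2221 + 705.8)/EI = 2927/EI
A unit hogging moment at B produces rotation L₁/(3EI) + L₂/(3EI) = 6.333/EI.
Compatibility: M_B·(L₁+L₂)/(3EI) = θ_0, giving M_B = 462.1 kN·m (hogging).
Span BC, ΣM about C: R_B^{BC}·9 = 560.2 + 462.1, so R_B^{BC} = 113.6 kN and R_C = 155.6 − 113.6 = 42.01 kN.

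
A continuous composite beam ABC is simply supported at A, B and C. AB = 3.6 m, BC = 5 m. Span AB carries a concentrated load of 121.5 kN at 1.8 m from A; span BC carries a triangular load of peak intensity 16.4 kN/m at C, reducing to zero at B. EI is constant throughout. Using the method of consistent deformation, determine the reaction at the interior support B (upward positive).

Insert a hinge at B; M_B is the redundant, and each span becomes simply supported.
Discontinuity in slope at B on the released structure — sum the simple-span end rotations:
  span AB: point load 121.5 at a = 1.8: Pab(L + a)/(6LEI) = 98.42/EI
  span BC: triangular load, peak 16.4: 7w₀L³/(360EI) = 39.86/EI
  relative rotation θ_0 = (98.42 + 39.86)/EI = 138.3/EI
A unit hogging moment at B produces rotation L₁/(3EI) + L₂/(3EI) = 2.867/EI.
Compatibility: M_B·(L₁+L₂)/(3EI) = θ_0, giving M_B = 48.24 kN·m (hogging).
Span AB, ΣM about A with M_B applied at B: R_B^{AB}·3.6 = 218.7 + 48.24, so R_B^{AB} = 74.15 kN and R_A = 121.5 − 74.15 = 47.35 kN.
Span BC, ΣM about C: R_B^{BC}·5 = 68.33 + 48.24, so R_B^{BC} = 23.31 kN and R_C = 41 − 23.31 = 17.69 kN.
R_B = 74.15 + 23.31 = 97.46 kN.

R_B = 97.46 kN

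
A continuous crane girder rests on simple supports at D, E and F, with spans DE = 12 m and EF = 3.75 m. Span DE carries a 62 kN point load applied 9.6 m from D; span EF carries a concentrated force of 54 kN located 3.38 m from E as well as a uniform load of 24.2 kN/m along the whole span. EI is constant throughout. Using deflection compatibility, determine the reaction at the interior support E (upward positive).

R_E = 133.2 kN

Take M_E as the redundant. Released structure: two simple spans DE and EF with a hinge at E.
Discontinuity in slope at E on the released structure — sum the simple-span end rotations:
  span DE: point load 62 at a = 9.6: Pab(L + a)/(6LEI) = 428.5/EI
  span EF: point load 54 at a = 3.38: Pab(L + b)/(6LEI) = 12.37/EI
  span EF: UDL 24.2: wL³/(24EI) = 53.17/EI
  relative rotation θ_0 = (428.5 + 65.54)/EI = 494.1/EI
A unit hogging moment at E produces rotation L₁/(3EI) + L₂/(3EI) = 5.25/EI.
Compatibility: M_E·(L₁+L₂)/(3EI) = θ_0, giving M_E = 94.11 kN·m (hogging).
Span DE, ΣM about D with M_E applied at E: R_E^{DE}·12 = 595.2 + 94.11, so R_E^{DE} = 57.44 kN and R_D = 62 − 57.44 = 4.557 kN.
Span EF, ΣM about F: R_E^{EF}·3.75 = 190.1 + 94.11, so R_E^{EF} = 75.8 kN and R_F = 144.8 − 75.8 = 68.95 kN.
R_E = 57.44 + 75.8 = 133.2 kN.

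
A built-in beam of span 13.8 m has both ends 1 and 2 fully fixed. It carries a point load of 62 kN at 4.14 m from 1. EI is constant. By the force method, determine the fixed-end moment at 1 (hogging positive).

M_1 = 125.8 kN·m

Take the two fixed-end moments M_1, M_2 as redundants; the released structure is the simple span 12.
On the primary (simply-supported) span, the end slopes from the loading are:
  at 1: point load 62 at a = 4.14: Pab(L + b)/(6LEI) = 702.5/EI
  at 2: point load 62 at a = 4.14: Pab(L + a)/(6LEI) = 537.2/EI
  θ_10 = 702.5/EI,  θ_20 = 537.2/EI
Flexibility coefficients: a unit moment at one end gives L/(3EI) there and L/(6EI) at the far end, so f₁₁ = f₂₂ = 4.6/EI and f₁₂ = f₂₁ = 2.3/EI.
Compatibility — zero rotation at each built-in end:
  4.6 M_1 + 2.3 M_2 = 702.5
  2.3 M_1 + 4.6 M_2 = 537.2
Solving the pair gives M_1 = 125.8 kN·m and M_2 = 53.9 kN·m (hogging).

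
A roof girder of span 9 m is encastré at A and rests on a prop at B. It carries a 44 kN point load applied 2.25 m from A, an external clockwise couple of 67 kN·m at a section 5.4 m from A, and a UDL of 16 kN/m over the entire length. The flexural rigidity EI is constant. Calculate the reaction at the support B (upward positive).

Remove the prop at B; the released (primary) structure is a cantilever built in at A.
Primary-structure tip deflection at B by superposition:
  point load 44 at a = 2.25: Pa²(3L − a)/(6EI) = 918.8/EI
  clockwise couple 67 at a = 5.4: M₀a(2L − a)/(2EI) = 2279/EI
  UDL 16: wL⁴/(8EI) = 13122/EI
  δ_0 = 16320/EI
Flexibility coefficient — unit upward force at B: δ_{BB} = L³/(3EI) = 243/EI.
Compatibility at B: δ_0 − R_B·δ_{BB} = 0, so R_B = 16320/243 = 67.16 kN.

R_B = 67.16 kN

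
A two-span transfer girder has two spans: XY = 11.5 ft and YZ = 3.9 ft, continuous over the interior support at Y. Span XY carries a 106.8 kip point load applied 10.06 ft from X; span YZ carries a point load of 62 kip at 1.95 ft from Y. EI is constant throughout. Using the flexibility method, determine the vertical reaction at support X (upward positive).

R_X = 4.186 kip

Release continuity at Y by inserting a hinge; the redundant is the internal moment M_Y. The primary structure is two simply-supported spans XY and YZ.
End slopes at the hinge Y, treating each span as simply supported:
  span XY: point load 106.8 at a = 10.06: Pab(L + a)/(6LEI) = 483.4/EI
  span YZ: point load 62 at a = 1.95: Pab(L + b)/(6LEI) = 58.94/EI
  relative rotation θ_0 = (483.4 + 58.94)/EI = 542.4/EI
A unit hogging moment at Y produces rotation L₁/(3EI) + L₂/(3EI) = 5.133/EI.
Compatibility: M_Y·(L₁+L₂)/(3EI) = θ_0, giving M_Y = 105.7 kip·ft (hogging).
Span XY, ΣM about X with M_Y applied at Y: R_Y^{XY}·11.5 = 1074 + 105.7, so R_Y^{XY} = 102.6 kip and R_X = 106.8 − 102.6 = 4.186 kip.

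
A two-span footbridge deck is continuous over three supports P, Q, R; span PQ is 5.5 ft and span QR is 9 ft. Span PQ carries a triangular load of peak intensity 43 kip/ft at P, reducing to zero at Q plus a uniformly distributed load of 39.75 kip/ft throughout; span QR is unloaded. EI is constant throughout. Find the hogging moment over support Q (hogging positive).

Insert a hinge at Q; M_Q is the redundant, and each span becomes simply supported.
End slopes at the hinge Q, treating each span as simply supported:
  span PQ: triangular load, peak 43: 7w₀L³/(360EI) = 139.1/EI
  span PQ: UDL 39.75: wL³/(24EI) = 275.6/EI
  relative rotation θ_0 = (414.7 + 0)/EI = 414.7/EI
A unit hogging moment at Q produces rotation L₁/(3EI) + L₂/(3EI) = 4.833/EI.
Slope continuity at Q: θ_0 = M_Q·4.833/EI, so M_Q = 414.7/4.833 = 85.79 kip·ft (hogging).

M_Q = 85.79 kip·ft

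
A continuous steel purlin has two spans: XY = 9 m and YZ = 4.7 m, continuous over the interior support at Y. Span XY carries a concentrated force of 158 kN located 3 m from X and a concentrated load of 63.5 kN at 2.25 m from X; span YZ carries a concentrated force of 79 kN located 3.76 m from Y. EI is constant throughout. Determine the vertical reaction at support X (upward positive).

R_X = 131.3 kN

Release continuity at Y by inserting a hinge; the redundant is the internal moment M_Y. The primary structure is two simply-supported spans XY and YZ.
Rotations at Y on the released spans (each span's end-slope, ×1/EI):
  span XY: point load 158 at a = 3: Pab(L + a)/(6LEI) = 632/EI
  span XY: point load 63.5 at a = 2.25: Pab(L + a)/(6LEI) = 200.9/EI
  span YZ: point load 79 at a = 3.76: Pab(L + b)/(6LEI) = 55.84/EI
  relative rotation θ_0 = (832.9 + 55.84)/EI = 888.8/EI
A unit hogging moment at Y produces rotation L₁/(3EI) + L₂/(3EI) = 4.567/EI.
Compatibility: M_Y·(L₁+L₂)/(3EI) = θ_0, giving M_Y = 194.6 kN·m (hogging).
Span XY, ΣM about X with M_Y applied at Y: R_Y^{XY}·9 = 616.9 + 194.6, so R_Y^{XY} = 90.17 kN and R_X = 221.5 − 90.17 = 131.3 kN.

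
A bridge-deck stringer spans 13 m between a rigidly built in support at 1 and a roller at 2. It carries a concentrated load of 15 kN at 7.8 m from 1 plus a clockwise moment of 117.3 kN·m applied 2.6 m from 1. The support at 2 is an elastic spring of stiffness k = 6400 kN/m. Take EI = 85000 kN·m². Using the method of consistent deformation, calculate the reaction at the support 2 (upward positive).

Choose R_2 as the redundant. The primary structure is the cantilever fixed at 1.
Downward deflection at the released point 2 due to the loads:
  point load 15 at a = 7.8: Pa²(3L − a)/(6EI) = 4746/EI
  clockwise couple 117.3 at a = 2.6: M₀a(2L − a)/(2EI) = 3568/EI
  δ_0 = 8314/EI
Tip deflection under a unit load at 2: L³/(3EI) = 732.3/EI.
With EI = 85000 kN·m²: δ_0 = 0.097809 m and δ_{22} = 0.008616 m/kN.
Compatibility — the spring shortens by R_2/k under the reaction it provides: δ_0 − R_2·δ_{22} = R_2/k. With 1/k = 0.000156 m/kN, R_2 = δ_0 / (δ_{22} + 1/k) = 0.097809 / (0.008616 + 0.000156) = 11.15 kN.

R_2 = 11.15 kN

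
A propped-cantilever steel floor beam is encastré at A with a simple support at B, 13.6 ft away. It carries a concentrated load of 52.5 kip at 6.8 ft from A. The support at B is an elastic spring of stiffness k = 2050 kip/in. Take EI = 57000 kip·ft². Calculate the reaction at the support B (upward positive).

R_B = 16.36 kip

Choose R_B as the redundant. The primary structure is the cantilever fixed at A.
Downward deflection at the released point B due to the loads:
  point load 52.5 at a = 6.8: Pa²(3L − a)/(6EI) = 13756/EI
Tip deflection under a unit load at B: L³/(3EI) = 838.5/EI.
With EI = 57000 kip·ft²: δ_0 = 0.24134 ft and δ_{BB} = 0.01471 ft/kip.
Compatibility — the spring shortens by R_B/k under the reaction it provides: δ_0 − R_B·δ_{BB} = R_B/k. With 1/k = 1/(2050×12) ft/kip = 0.000041 ft/kip, R_B = δ_0 / (δ_{BB} + 1/k) = 0.24134 / (0.01471 + 0.000041) = 16.36 kip.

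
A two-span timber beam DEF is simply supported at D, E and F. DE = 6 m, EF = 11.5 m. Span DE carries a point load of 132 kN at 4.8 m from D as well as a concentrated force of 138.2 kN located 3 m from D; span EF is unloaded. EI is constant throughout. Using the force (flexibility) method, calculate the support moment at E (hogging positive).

M_E = 92.41 kN·m

Release continuity at E by inserting a hinge; the redundant is the internal moment M_E. The primary structure is two simply-supported spans DE and EF.
Rotations at E on the released spans (each span's end-slope, ×1/EI):
  span DE: point load 132 at a = 4.8: Pab(L + a)/(6LEI) = 228.1/EI
  span DE: point load 138.2 at a = 3: Pab(L + a)/(6LEI) = 310.9/EI
  relative rotation θ_0 = (539 + 0)/EI = 539/EI
A unit hogging moment at E produces rotation L₁/(3EI) + L₂/(3EI) = 5.833/EI.
Compatibility: M_E·(L₁+L₂)/(3EI) = θ_0, giving M_E = 92.41 kN·m (hogging).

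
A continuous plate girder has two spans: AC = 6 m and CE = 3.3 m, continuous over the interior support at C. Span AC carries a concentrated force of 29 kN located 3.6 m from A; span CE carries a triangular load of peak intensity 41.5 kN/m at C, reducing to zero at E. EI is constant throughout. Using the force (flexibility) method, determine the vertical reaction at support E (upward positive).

R_E = 13.05 kN

Take M_C as the redundant. Released structure: two simple spans AC and CE with a hinge at C.
Rotations at C on the released spans (each span's end-slope, ×1/EI):
  span AC: point load 29 at a = 3.6: Pab(L + a)/(6LEI) = 66.82/EI
  span CE: triangular load, peak 41.5: w₀L³/(45EI) = 33.14/EI
  relative rotation θ_0 = (66.82 + 33.14)/EI = 99.96/EI
A unit hogging moment at C produces rotation L₁/(3EI) + L₂/(3EI) = 3.1/EI.
Compatibility: M_C·(L₁+L₂)/(3EI) = θ_0, giving M_C = 32.24 kN·m (hogging).
Span CE, ΣM about E: R_C^{CE}·3.3 = 150.6 + 32.24, so R_C^{CE} = 55.42 kN and R_E = 68.47 − 55.42 = 13.05 kN.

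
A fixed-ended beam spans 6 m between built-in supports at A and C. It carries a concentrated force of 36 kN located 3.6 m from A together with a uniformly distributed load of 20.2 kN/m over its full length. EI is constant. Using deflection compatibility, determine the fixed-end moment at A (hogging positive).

M_A = 81.34 kN·m

Take the two fixed-end moments M_A, M_C as redundants; the released structure is the simple span AC.
On the primary (simply-supported) span, the end slopes from the loading are:
  at A: point load 36 at a = 3.6: Pab(L + b)/(6LEI) = 72.58/EI
  at C: point load 36 at a = 3.6: Pab(L + a)/(6LEI) = 82.94/EI
  at A: UDL 20.2: wL³/(24EI) = 181.8/EI
  at C: UDL 20.2: wL³/(24EI) = 181.8/EI
  θ_A0 = 254.4/EI,  θ_C0 = 264.7/EI
Flexibility coefficients: a unit moment at one end gives L/(3EI) there and L/(6EI) at the far end, so f₁₁ = f₂₂ = 2/EI and f₁₂ = f₂₁ = 1/EI.
Compatibility — zero rotation at each built-in end:
  2 M_A + 1 M_C = 254.4
  1 M_A + 2 M_C = 264.7
Solving the pair gives M_A = 81.34 kN·m and M_C = 91.7 kN·m (hogging).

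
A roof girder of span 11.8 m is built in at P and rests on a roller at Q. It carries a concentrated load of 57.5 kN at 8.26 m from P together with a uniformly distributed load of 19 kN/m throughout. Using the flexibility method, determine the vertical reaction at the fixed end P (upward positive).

R_P = 165.2 kN

Choose R_Q as the redundant. The primary structure is the cantilever fixed at P.
Deflection at Q on the released cantilever, summing each load's contribution:
  point load 57.5 at a = 8.26: Pa²(3L − a)/(6EI) = 17745/EI
  UDL 19: wL⁴/(8EI) = 46046/EI
  δ_0 = 63791/EI
Flexibility coefficient — unit upward force at Q: δ_{QQ} = L³/(3EI) = 547.7/EI.
The prop prevents deflection at Q: R_Q = δ_0/δ_{QQ} = 63791/547.7 = 116.5 kN.
Vertical equilibrium: R_P = ΣP − R_Q = 281.7 − 116.5 = 165.2 kN.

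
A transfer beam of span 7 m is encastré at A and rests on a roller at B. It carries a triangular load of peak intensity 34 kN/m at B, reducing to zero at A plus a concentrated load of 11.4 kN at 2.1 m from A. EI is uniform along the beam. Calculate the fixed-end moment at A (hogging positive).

Release the roller at B. Primary structure: cantilever fixed at A.
Downward deflection at the released point B due to the loads:
  triangular load, peak 34 at the free end: 11w₀L⁴/(120EI) = 7483/EI
  point load 11.4 at a = 2.1: Pa²(3L − a)/(6EI) = 158.4/EI
  δ_0 = 7641/EI
Flexibility coefficient — unit upward force at B: δ_{BB} = L³/(3EI) = 114.3/EI.
Compatibility at B: δ_0 − R_B·δ_{BB} = 0, so R_B = 7641/114.3 = 66.84 kN.
Moment equilibrium about A: M_A = Σ(load moments about A) − R_B·L = 579.3 − 66.84×7 = 111.4 kN·m.

M_A = 111.4 kN·m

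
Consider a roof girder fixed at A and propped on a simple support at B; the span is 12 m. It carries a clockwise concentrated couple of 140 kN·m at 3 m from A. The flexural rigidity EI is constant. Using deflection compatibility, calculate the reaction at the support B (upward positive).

Remove the prop at B; the released (primary) structure is a cantilever built in at A.
Primary-structure tip deflection at B by superposition:
  clockwise couple 140 at a = 3: M₀a(2L − a)/(2EI) = 4410/EI
Tip deflection under a unit load at B: L³/(3EI) = 576/EI.
The prop prevents deflection at B: R_B = δ_0/δ_{BB} = 4410/576 = 7.656 kN.

R_B = 7.656 kN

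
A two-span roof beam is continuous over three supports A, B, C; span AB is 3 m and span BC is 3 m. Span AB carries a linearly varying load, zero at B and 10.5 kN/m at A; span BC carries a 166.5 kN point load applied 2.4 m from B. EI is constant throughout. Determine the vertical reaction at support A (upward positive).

R_A = 1.589 kN

Take M_B as the redundant. Released structure: two simple spans AB and BC with a hinge at B.
Rotations at B on the released spans (each span's end-slope, ×1/EI):
  span AB: triangular load, peak 10.5: 7w₀L³/(360EI) = 5.513/EI
  span BC: point load 166.5 at a = 2.4: Pab(L + b)/(6LEI) = 47.95/EI
  relative rotation θ_0 = (5.513 + 47.95)/EI = 53.46/EI
A unit hogging moment at B produces rotation L₁/(3EI) + L₂/(3EI) = 2/EI.
Compatibility: M_B·(L₁+L₂)/(3EI) = θ_0, giving M_B = 26.73 kN·m (hogging).
Span AB, ΣM about A with M_B applied at B: R_B^{AB}·3 = 15.75 + 26.73, so R_B^{AB} = 14.16 kN and R_A = 15.75 − 14.16 = 1.589 kN.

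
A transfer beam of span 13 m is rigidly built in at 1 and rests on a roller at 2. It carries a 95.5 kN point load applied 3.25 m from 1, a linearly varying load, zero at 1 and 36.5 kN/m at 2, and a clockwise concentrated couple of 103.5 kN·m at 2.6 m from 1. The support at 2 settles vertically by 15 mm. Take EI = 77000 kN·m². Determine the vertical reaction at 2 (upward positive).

Remove the prop at 2; the released (primary) structure is a cantilever built in at 1.
Deflection at 2 on the released cantilever, summing each load's contribution:
  point load 95.5 at a = 3.25: Pa²(3L − a)/(6EI) = 6010/EI
  triangular load, peak 36.5 at the free end: 11w₀L⁴/(120EI) = 95560/EI
  clockwise couple 103.5 at a = 2.6: M₀a(2L − a)/(2EI) = 3148/EI
  δ_0 = 104719/EI
Flexibility coefficient — unit upward force at 2: δ_{22} = L³/(3EI) = 732.3/EI.
With EI = 77000 kN·m²: δ_0 = 1.36 m and δ_{22} = 0.009511 m/kN.
Compatibility — the beam at 2 must follow the support down by 0.015 m: δ_0 − R_2·δ_{22} = 0.015, so R_2 = (1.36 − 0.015)/0.009511 = 141.4 kN.

R_2 = 141.4 kN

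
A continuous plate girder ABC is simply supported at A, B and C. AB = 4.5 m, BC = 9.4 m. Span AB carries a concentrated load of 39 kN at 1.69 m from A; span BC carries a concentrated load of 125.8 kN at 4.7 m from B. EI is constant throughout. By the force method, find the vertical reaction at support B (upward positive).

R_B = 129.8 kN

Release continuity at B by inserting a hinge; the redundant is the internal moment M_B. The primary structure is two simply-supported spans AB and BC.
Discontinuity in slope at B on the released structure — sum the simple-span end rotations:
  span AB: point load 39 at a = 1.69: Pab(L + a)/(6LEI) = 42.46/EI
  span BC: point load 125.8 at a = 4.7: Pab(L + b)/(6LEI) = 694.7/EI
  relative rotation θ_0 = (42.46 + 694.7)/EI = 737.2/EI
A unit hogging moment at B produces rotation L₁/(3EI) + L₂/(3EI) = 4.633/EI.
Compatibility: M_B·(L₁+L₂)/(3EI) = θ_0, giving M_B = 159.1 kN·m (hogging).
Span AB, ΣM about A with M_B applied at B: R_B^{AB}·4.5 = 65.91 + 159.1, so R_B^{AB} = 50 kN and R_A = 39 − 50 = -11 kN.
Span BC, ΣM about C: R_B^{BC}·9.4 = 591.3 + 159.1, so R_B^{BC} = 79.83 kN and R_C = 125.8 − 79.83 = 45.97 kN.
R_B = 50 + 79.83 = 129.8 kN.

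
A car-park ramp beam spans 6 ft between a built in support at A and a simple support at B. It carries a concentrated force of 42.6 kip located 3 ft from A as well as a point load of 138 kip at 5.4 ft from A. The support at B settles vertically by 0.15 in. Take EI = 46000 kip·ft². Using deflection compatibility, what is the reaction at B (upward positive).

R_B = 122.7 kip

Release the roller at B. Primary structure: cantilever fixed at A.
Downward deflection at the released point B due to the loads:
  point load 42.6 at a = 3: Pa²(3L − a)/(6EI) = 958.5/EI
  point load 138 at a = 5.4: Pa²(3L − a)/(6EI) = 8451/EI
  δ_0 = 9409/EI
Tip deflection under a unit load at B: L³/(3EI) = 72/EI.
With EI = 46000 kip·ft²: δ_0 = 0.20454 ft and δ_{BB} = 0.001565 ft/kip.
Compatibility — the beam at B must follow the support down by 0.0125 ft: δ_0 − R_B·δ_{BB} = 0.0125, so R_B = (0.20454 − 0.0125)/0.001565 = 122.7 kip.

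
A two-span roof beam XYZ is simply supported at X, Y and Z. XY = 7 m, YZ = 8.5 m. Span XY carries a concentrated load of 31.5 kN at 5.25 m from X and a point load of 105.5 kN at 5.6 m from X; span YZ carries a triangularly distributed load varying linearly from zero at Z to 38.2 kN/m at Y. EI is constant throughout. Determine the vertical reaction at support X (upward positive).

R_X = 5.366 kN

Release continuity at Y by inserting a hinge; the redundant is the internal moment M_Y. The primary structure is two simply-supported spans XY and YZ.
Discontinuity in slope at Y on the released structure — sum the simple-span end rotations:
  span XY: point load 31.5 at a = 5.25: Pab(L + a)/(6LEI) = 84.41/EI
  span XY: point load 105.5 at a = 5.6: Pab(L + a)/(6LEI) = 248.1/EI
  span YZ: triangular load, peak 38.2: w₀L³/(45EI) = 521.3/EI
  relative rotation θ_0 = (332.5 + 521.3)/EI = 853.9/EI
A unit hogging moment at Y produces rotation L₁/(3EI) + L₂/(3EI) = 5.167/EI.
Compatibility: M_Y·(L₁+L₂)/(3EI) = θ_0, giving M_Y = 165.3 kN·m (hogging).
Span XY, ΣM about X with M_Y applied at Y: R_Y^{XY}·7 = 756.2 + 165.3, so R_Y^{XY} = 131.6 kN and R_X = 137 − 131.6 = 5.366 kN.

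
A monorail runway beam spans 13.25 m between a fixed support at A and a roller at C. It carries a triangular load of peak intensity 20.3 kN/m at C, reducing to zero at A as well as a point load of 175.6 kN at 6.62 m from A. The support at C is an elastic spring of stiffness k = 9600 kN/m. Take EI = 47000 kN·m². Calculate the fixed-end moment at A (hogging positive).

Take the reaction at C as the redundant and release it; the primary structure is a cantilever fixed at A.
Deflection at C on the released cantilever, summing each load's contribution:
  triangular load, peak 20.3 at the free end: 11w₀L⁴/(120EI) = 57355/EI
  point load 175.6 at a = 6.62: Pa²(3L − a)/(6EI) = 42492/EI
  δ_0 = 99847/EI
Flexibility coefficient — unit upward force at C: δ_{CC} = L³/(3EI) = 775.4/EI.
With EI = 47000 kN·m²: δ_0 = 2.1244 m and δ_{CC} = 0.016498 m/kN.
Compatibility — the spring shortens by R_C/k under the reaction it provides: δ_0 − R_C·δ_{CC} = R_C/k. With 1/k = 0.000104 m/kN, R_C = δ_0 / (δ_{CC} + 1/k) = 2.1244 / (0.016498 + 0.000104) = 128 kN.
Moment equilibrium about A: M_A = Σ(load moments about A) − R_C·L = 2350 − 128×13.25 = 655 kN·m.

M_A = 655 kN·m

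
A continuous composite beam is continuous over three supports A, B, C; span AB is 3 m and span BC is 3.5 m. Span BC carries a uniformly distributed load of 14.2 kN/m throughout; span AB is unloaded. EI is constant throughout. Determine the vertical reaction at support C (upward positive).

Take M_B as the redundant. Released structure: two simple spans AB and BC with a hinge at B.
Discontinuity in slope at B on the released structure — sum the simple-span end rotations:
  span BC: UDL 14.2: wL³/(24EI) = 25.37/EI
  relative rotation θ_0 = (0 + 25.37)/EI = 25.37/EI
A unit hogging moment at B produces rotation L₁/(3EI) + L₂/(3EI) = 2.167/EI.
Slope continuity at B: θ_0 = M_B·2.167/EI, so M_B = 25.37/2.167 = 11.71 kN·m (hogging).
Span BC, ΣM about C: R_B^{BC}·3.5 = 86.97 + 11.71, so R_B^{BC} = 28.2 kN and R_C = 49.7 − 28.2 = 21.5 kN.

R_C = 21.5 kN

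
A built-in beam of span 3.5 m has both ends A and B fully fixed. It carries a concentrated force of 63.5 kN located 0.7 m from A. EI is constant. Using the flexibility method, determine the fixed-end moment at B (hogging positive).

M_B = 7.112 kN·m

Take the two fixed-end moments M_A, M_B as redundants; the released structure is the simple span AB.
Simple-span end rotations at A and B under the given loads:
  at A: point load 63.5 at a = 0.7: Pab(L + b)/(6LEI) = 37.34/EI
  at B: point load 63.5 at a = 0.7: Pab(L + a)/(6LEI) = 24.89/EI
  θ_A0 = 37.34/EI,  θ_B0 = 24.89/EI
Flexibility coefficients: a unit moment at one end gives L/(3EI) there and L/(6EI) at the far end, so f₁₁ = f₂₂ = 1.167/EI and f₁₂ = f₂₁ = 0.5833/EI.
Compatibility — zero rotation at each built-in end:
  1.167 M_A + 0.5833 M_B = 37.34
  0.5833 M_A + 1.167 M_B = 24.89
Solving the pair gives M_A = 28.45 kN·m and M_B = 7.112 kN·m (hogging).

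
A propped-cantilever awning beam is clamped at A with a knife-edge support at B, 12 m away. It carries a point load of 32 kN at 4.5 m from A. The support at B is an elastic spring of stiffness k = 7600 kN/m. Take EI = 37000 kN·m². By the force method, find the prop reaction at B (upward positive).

R_B = 5.857 kN

Choose R_B as the redundant. The primary structure is the cantilever fixed at A.
Free-end deflection of the primary structure under the applied loading (downward +):
  point load 32 at a = 4.5: Pa²(3L − a)/(6EI) = 3402/EI
Tip deflection under a unit load at B: L³/(3EI) = 576/EI.
With EI = 37000 kN·m²: δ_0 = 0.091946 m and δ_{BB} = 0.015568 m/kN.
Compatibility — the spring shortens by R_B/k under the reaction it provides: δ_0 − R_B·δ_{BB} = R_B/k. With 1/k = 0.000132 m/kN, R_B = δ_0 / (δ_{BB} + 1/k) = 0.091946 / (0.015568 + 0.000132) = 5.857 kN.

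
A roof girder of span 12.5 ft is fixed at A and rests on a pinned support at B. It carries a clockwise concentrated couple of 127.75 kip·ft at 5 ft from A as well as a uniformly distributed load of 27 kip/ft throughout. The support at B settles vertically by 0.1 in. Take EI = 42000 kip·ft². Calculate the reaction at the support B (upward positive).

Take the reaction at B as the redundant and release it; the primary structure is a cantilever fixed at A.
Downward deflection at the released point B due to the loads:
  clockwise couple 127.75 at a = 5: M₀a(2L − a)/(2EI) = 6388/EI
  UDL 27: wL⁴/(8EI) = 82397/EI
  δ_0 = 88785/EI
Flexibility coefficient — unit upward force at B: δ_{BB} = L³/(3EI) = 651/EI.
With EI = 42000 kip·ft²: δ_0 = 2.1139 ft and δ_{BB} = 0.015501 ft/kip.
Compatibility — the beam at B must follow the support down by 0.008333 ft: δ_0 − R_B·δ_{BB} = 0.008333, so R_B = (2.1139 − 0.008333)/0.015501 = 135.8 kip.

R_B = 135.8 kip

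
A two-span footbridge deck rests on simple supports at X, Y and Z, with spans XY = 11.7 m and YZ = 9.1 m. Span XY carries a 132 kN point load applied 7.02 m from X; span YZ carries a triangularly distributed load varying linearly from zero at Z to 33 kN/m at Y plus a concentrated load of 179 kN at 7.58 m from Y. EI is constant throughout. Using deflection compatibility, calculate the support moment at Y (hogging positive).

M_Y = 304.4 kN·m

Take M_Y as the redundant. Released structure: two simple spans XY and YZ with a hinge at Y.
Rotations at Y on the released spans (each span's end-slope, ×1/EI):
  span XY: point load 132 at a = 7.02: Pab(L + a)/(6LEI) = 1156/EI
  span YZ: triangular load, peak 33: w₀L³/(45EI) = 552.6/EI
  span YZ: point load 179 at a = 7.58: Pab(L + b)/(6LEI) = 401.1/EI
  relative rotation θ_0 = (1156 + 953.8)/EI = 2110/EI
A unit hogging moment at Y produces rotation L₁/(3EI) + L₂/(3EI) = 6.933/EI.
Slope continuity at Y: θ_0 = M_Y·6.933/EI, so M_Y = 2110/6.933 = 304.4 kN·m (hogging).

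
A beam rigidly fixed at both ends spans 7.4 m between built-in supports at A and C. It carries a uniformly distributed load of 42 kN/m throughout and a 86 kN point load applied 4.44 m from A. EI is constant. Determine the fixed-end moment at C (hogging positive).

M_C = 283.3 kN·m

Release both end moments; the primary structure is a simply-supported span AC with redundants M_A and M_C.
End rotations of the released simple span under the applied load (×1/EI):
  at A: UDL 42: wL³/(24EI) = 709.1/EI
  at C: UDL 42: wL³/(24EI) = 709.1/EI
  at A: point load 86 at a = 4.44: Pab(L + b)/(6LEI) = 263.7/EI
  at C: point load 86 at a = 4.44: Pab(L + a)/(6LEI) = 301.4/EI
  θ_A0 = 972.9/EI,  θ_C0 = 1011/EI
Flexibility coefficients: a unit moment at one end gives L/(3EI) there and L/(6EI) at the far end, so f₁₁ = f₂₂ = 2.467/EI and f₁₂ = f₂₁ = 1.233/EI.
Compatibility — zero rotation at each built-in end:
  2.467 M_A + 1.233 M_C = 972.9
  1.233 M_A + 2.467 M_C = 1011
Solving the pair gives M_A = 252.8 kN·m and M_C = 283.3 kN·m (hogging).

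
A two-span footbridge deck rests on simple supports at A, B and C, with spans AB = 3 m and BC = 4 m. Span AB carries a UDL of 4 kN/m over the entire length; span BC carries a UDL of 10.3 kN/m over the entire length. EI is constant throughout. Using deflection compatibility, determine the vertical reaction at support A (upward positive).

R_A = 1.433 kN

Take M_B as the redundant. Released structure: two simple spans AB and BC with a hinge at B.
Rotations at B on the released spans (each span's end-slope, ×1/EI):
  span AB: UDL 4: wL³/(24EI) = 4.5/EI
  span BC: UDL 10.3: wL³/(24EI) = 27.47/EI
  relative rotation θ_0 = (4.5 + 27.47)/EI = 31.97/EI
A unit hogging moment at B produces rotation L₁/(3EI) + L₂/(3EI) = 2.333/EI.
Slope continuity at B: θ_0 = M_B·2.333/EI, so M_B = 31.97/2.333 = 13.7 kN·m (hogging).
Span AB, ΣM about A with M_B applied at B: R_B^{AB}·3 = 18 + 13.7, so R_B^{AB} = 10.57 kN and R_A = 12 − 10.57 = 1.433 kN.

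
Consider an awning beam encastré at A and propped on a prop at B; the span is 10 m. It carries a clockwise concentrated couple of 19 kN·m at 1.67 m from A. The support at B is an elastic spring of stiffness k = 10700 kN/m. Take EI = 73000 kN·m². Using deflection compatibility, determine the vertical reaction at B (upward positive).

Choose R_B as the redundant. The primary structure is the cantilever fixed at A.
Downward deflection at the released point B due to the loads:
  clockwise couple 19 at a = 1.67: M₀a(2L − a)/(2EI) = 290.8/EI
Flexibility coefficient — unit upward force at B: δ_{BB} = L³/(3EI) = 333.3/EI.
With EI = 73000 kN·m²: δ_0 = 0.003984 m and δ_{BB} = 0.004566 m/kN.
Compatibility — the spring shortens by R_B/k under the reaction it provides: δ_0 − R_B·δ_{BB} = R_B/k. With 1/k = 0.000093 m/kN, R_B = δ_0 / (δ_{BB} + 1/k) = 0.003984 / (0.004566 + 0.000093) = 0.8549 kN.

R_B = 0.8549 kN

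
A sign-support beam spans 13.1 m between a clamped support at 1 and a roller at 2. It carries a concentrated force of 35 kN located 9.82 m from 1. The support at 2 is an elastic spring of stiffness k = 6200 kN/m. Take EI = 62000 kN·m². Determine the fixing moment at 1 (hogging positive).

Release the roller at 2. Primary structure: cantilever fixed at 1.
Free-end deflection of the primary structure under the applied loading (downward +):
  point load 35 at a = 9.82: Pa²(3L − a)/(6EI) = 16583/EI
Tip deflection under a unit load at 2: L³/(3EI) = 749.4/EI.
With EI = 62000 kN·m²: δ_0 = 0.26747 m and δ_{22} = 0.012087 m/kN.
Compatibility — the spring shortens by R_2/k under the reaction it provides: δ_0 − R_2·δ_{22} = R_2/k. With 1/k = 0.000161 m/kN, R_2 = δ_0 / (δ_{22} + 1/k) = 0.26747 / (0.012087 + 0.000161) = 21.84 kN.
Moment equilibrium about 1: M_1 = Σ(load moments about 1) − R_2·L = 343.7 − 21.84×13.1 = 57.62 kN·m.

M_1 = 57.62 kN·m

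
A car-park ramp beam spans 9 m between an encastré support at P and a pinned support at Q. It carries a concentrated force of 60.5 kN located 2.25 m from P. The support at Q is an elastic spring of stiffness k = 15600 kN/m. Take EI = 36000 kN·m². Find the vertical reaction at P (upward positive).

Release the roller at Q. Primary structure: cantilever fixed at P.
Downward deflection at the released point Q due to the loads:
  point load 60.5 at a = 2.25: Pa²(3L − a)/(6EI) = 1263/EI
Flexibility coefficient — unit upward force at Q: δ_{QQ} = L³/(3EI) = 243/EI.
With EI = 36000 kN·m²: δ_0 = 0.035095 m and δ_{QQ} = 0.00675 m/kN.
Compatibility — the spring shortens by R_Q/k under the reaction it provides: δ_0 − R_Q·δ_{QQ} = R_Q/k. With 1/k = 0.000064 m/kN, R_Q = δ_0 / (δ_{QQ} + 1/k) = 0.035095 / (0.00675 + 0.000064) = 5.15 kN.
Vertical equilibrium: R_P = ΣP − R_Q = 60.5 − 5.15 = 55.35 kN.

R_P = 55.35 kN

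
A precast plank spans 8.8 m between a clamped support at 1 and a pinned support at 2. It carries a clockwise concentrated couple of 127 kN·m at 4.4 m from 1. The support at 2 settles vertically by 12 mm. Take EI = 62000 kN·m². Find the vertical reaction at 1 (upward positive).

Release the roller at 2. Primary structure: cantilever fixed at 1.
Deflection at 2 on the released cantilever, summing each load's contribution:
  clockwise couple 127 at a = 4.4: M₀a(2L − a)/(2EI) = 3688/EI
Tip deflection under a unit load at 2: L³/(3EI) = 227.2/EI.
With EI = 62000 kN·m²: δ_0 = 0.059485 m and δ_{22} = 0.003664 m/kN.
Compatibility — the beam at 2 must follow the support down by 0.012 m: δ_0 − R_2·δ_{22} = 0.012, so R_2 = (0.059485 − 0.012)/0.003664 = 12.96 kN.
Vertical equilibrium: R_1 = ΣP − R_2 = 0 − 12.96 = -12.96 kN.

R_1 = -12.96 kN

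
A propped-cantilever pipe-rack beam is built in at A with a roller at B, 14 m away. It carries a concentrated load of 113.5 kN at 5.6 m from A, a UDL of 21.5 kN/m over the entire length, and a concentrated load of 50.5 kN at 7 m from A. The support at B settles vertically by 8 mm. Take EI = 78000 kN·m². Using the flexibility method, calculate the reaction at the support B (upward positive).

Remove the prop at B; the released (primary) structure is a cantilever built in at A.
Deflection at B on the released cantilever, summing each load's contribution:
  point load 113.5 at a = 5.6: Pa²(3L − a)/(6EI) = 21593/EI
  UDL 21.5: wL⁴/(8EI) = 103243/EI
  point load 50.5 at a = 7: Pa²(3L − a)/(6EI) = 14435/EI
  δ_0 = 139271/EI
Flexibility coefficient — unit upward force at B: δ_{BB} = L³/(3EI) = 914.7/EI.
With EI = 78000 kN·m²: δ_0 = 1.7855 m and δ_{BB} = 0.011726 m/kN.
Compatibility — the beam at B must follow the support down by 0.008 m: δ_0 − R_B·δ_{BB} = 0.008, so R_B = (1.7855 − 0.008)/0.011726 = 151.6 kN.

R_B = 151.6 kN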